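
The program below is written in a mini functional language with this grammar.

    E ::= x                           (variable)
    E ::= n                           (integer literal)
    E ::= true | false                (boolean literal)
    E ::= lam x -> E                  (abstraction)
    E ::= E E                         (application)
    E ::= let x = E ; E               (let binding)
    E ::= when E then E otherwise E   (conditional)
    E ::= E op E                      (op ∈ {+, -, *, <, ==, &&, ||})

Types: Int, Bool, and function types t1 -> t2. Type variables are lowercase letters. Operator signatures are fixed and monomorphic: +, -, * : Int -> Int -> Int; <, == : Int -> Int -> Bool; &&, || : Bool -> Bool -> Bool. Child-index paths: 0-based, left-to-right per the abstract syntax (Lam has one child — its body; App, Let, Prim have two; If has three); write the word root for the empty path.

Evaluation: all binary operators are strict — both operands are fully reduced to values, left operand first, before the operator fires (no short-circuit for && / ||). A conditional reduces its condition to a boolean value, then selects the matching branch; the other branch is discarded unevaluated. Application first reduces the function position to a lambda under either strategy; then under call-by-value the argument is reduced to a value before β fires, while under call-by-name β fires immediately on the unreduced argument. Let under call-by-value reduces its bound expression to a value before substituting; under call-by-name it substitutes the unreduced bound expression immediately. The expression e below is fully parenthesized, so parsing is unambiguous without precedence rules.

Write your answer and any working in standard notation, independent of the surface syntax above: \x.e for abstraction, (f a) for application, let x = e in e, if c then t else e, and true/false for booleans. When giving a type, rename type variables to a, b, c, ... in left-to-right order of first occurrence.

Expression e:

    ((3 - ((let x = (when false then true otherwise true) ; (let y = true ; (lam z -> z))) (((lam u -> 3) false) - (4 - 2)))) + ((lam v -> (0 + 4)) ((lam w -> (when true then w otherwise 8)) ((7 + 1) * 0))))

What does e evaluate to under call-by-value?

Derivation:
step 0: ((3 - ((let x = (if false then true else true) in (let y = true in (\z.z))) (((\u.3) false) - (4 - 2)))) + ((\v.(0 + 4)) ((\w.(if true then w else 8)) ((7 + 1) * 0))))
step 1: [if@0.1.0.0] ((3 - ((let x = true in (let y = true in (\z.z))) (((\u.3) false) - (4 - 2)))) + ((\v.(0 + 4)) ((\w.(if true then w else 8)) ((7 + 1) * 0))))
step 2: [let@0.1.0] ((3 - ((let y = true in (\z.z)) (((\u.3) false) - (4 - 2)))) + ((\v.(0 + 4)) ((\w.(if true then w else 8)) ((7 + 1) * 0))))
step 3: [let@0.1.0] ((3 - ((\z.z) (((\u.3) false) - (4 - 2)))) + ((\v.(0 + 4)) ((\w.(if true then w else 8)) ((7 + 1) * 0))))
step 4: [beta@0.1.1.0] ((3 - ((\z.z) (3 - (4 - 2)))) + ((\v.(0 + 4)) ((\w.(if true then w else 8)) ((7 + 1) * 0))))
step 5: [delta@0.1.1.1] ((3 - ((\z.z) (3 - 2))) + ((\v.(0 + 4)) ((\w.(if true then w else 8)) ((7 + 1) * 0))))
step 6: [delta@0.1.1] ((3 - ((\z.z) 1)) + ((\v.(0 + 4)) ((\w.(if true then w else 8)) ((7 + 1) * 0))))
step 7: [beta@0.1] ((3 - 1) + ((\v.(0 + 4)) ((\w.(if true then w else 8)) ((7 + 1) * 0))))
step 8: [delta@0] (2 + ((\v.(0 + 4)) ((\w.(if true then w else 8)) ((7 + 1) * 0))))
step 9: [delta@1.1.1.0] (2 + ((\v.(0 + 4)) ((\w.(if true then w else 8)) (8 * 0))))
step 10: [delta@1.1.1] (2 + ((\v.(0 + 4)) ((\w.(if true then w else 8)) 0)))
step 11: [beta@1.1] (2 + ((\v.(0 + 4)) (if true then 0 else 8)))
step 12: [if@1.1] (2 + ((\v.(0 + 4)) 0))
step 13: [beta@1] (2 + (0 + 4))
step 14: [delta@1] (2 + 4)
step 15: [delta@root] 6

Answer: 6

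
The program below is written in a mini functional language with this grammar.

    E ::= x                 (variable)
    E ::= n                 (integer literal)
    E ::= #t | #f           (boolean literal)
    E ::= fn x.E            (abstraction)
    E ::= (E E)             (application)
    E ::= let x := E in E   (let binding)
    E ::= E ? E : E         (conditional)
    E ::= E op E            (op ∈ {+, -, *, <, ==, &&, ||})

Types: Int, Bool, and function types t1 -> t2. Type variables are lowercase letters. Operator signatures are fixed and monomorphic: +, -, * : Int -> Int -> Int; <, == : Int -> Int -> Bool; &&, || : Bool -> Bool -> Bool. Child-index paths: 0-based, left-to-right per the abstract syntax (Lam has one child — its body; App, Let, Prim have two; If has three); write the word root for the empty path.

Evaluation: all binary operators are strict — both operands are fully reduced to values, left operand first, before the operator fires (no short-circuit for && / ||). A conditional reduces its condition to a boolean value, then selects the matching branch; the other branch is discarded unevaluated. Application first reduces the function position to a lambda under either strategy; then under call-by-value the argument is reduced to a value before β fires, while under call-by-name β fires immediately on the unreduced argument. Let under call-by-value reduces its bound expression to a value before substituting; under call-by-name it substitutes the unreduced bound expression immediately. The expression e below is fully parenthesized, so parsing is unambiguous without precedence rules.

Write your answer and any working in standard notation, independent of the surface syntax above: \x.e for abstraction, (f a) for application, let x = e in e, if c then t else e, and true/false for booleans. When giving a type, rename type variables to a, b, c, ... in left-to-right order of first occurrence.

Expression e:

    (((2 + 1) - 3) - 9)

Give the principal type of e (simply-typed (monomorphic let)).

Answer: Int

Working:
  unify Int ~ Int
  unify Int ~ Int
  unify Int ~ Int
  unify Int ~ Int
  unify Int ~ Int
  unify Int ~ Int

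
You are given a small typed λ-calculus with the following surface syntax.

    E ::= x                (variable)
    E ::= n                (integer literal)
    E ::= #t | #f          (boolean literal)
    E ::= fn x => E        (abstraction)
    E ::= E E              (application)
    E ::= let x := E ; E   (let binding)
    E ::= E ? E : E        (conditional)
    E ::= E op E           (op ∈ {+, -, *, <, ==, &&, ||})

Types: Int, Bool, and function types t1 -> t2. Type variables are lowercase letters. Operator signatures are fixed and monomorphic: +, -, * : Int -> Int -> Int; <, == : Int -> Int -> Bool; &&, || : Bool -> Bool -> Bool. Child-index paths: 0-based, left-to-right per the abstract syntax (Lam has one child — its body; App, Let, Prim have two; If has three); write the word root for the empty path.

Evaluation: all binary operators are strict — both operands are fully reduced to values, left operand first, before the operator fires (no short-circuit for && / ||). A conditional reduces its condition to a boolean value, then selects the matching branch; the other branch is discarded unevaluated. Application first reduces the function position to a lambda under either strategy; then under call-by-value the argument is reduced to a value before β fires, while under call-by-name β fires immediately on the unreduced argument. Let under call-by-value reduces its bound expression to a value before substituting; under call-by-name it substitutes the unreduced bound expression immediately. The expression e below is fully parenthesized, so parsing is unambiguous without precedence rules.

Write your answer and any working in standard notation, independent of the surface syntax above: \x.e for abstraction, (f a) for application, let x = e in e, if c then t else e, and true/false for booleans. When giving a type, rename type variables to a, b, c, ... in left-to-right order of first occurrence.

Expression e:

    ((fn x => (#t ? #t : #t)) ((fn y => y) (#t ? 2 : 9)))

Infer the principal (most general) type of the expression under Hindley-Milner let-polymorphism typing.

Trace:
  unify Bool ~ Bool
  unify Bool ~ Bool
\x._ : a -> Bool
y : b
\y._ : b -> b
  unify Bool ~ Bool
  unify Int ~ Int
  unify b -> b ~ Int -> c
  unify b ~ Int
  unify Int ~ c
_ _ : Int
  unify a -> Bool ~ Int -> d
  unify a ~ Int
  unify Bool ~ d
_ _ : Bool

Answer: Bool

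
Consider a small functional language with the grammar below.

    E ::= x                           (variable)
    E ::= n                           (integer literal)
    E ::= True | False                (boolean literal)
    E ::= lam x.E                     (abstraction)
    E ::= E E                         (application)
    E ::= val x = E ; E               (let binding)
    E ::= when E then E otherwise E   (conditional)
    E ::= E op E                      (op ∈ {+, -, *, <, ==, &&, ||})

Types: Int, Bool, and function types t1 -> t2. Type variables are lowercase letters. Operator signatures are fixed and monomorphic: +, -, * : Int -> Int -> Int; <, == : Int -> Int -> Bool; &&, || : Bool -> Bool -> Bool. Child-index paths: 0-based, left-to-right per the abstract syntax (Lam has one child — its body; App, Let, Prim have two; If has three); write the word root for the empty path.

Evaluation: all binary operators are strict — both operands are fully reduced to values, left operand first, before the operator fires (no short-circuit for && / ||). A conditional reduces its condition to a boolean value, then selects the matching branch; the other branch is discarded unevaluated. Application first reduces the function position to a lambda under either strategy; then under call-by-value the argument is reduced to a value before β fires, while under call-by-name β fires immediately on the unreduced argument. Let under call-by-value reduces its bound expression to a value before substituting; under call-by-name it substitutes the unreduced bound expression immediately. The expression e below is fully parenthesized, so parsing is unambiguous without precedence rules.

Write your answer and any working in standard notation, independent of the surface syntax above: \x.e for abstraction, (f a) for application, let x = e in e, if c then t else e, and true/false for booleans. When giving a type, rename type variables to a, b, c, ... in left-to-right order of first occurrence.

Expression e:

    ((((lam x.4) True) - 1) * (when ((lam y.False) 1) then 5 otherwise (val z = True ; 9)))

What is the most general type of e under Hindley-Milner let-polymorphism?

Trace:
\x._ : a -> Int
  unify a -> Int ~ Bool -> b
  unify a ~ Bool
  unify Int ~ b
_ _ : Int
  unify Int ~ Int
  unify Int ~ Int
  unify Int ~ Int
\y._ : c -> Bool
  unify c -> Bool ~ Int -> d
  unify c ~ Int
  unify Bool ~ d
_ _ : Bool
  unify Bool ~ Bool
let z : Bool
  unify Int ~ Int
  unify Int ~ Int

Answer: Int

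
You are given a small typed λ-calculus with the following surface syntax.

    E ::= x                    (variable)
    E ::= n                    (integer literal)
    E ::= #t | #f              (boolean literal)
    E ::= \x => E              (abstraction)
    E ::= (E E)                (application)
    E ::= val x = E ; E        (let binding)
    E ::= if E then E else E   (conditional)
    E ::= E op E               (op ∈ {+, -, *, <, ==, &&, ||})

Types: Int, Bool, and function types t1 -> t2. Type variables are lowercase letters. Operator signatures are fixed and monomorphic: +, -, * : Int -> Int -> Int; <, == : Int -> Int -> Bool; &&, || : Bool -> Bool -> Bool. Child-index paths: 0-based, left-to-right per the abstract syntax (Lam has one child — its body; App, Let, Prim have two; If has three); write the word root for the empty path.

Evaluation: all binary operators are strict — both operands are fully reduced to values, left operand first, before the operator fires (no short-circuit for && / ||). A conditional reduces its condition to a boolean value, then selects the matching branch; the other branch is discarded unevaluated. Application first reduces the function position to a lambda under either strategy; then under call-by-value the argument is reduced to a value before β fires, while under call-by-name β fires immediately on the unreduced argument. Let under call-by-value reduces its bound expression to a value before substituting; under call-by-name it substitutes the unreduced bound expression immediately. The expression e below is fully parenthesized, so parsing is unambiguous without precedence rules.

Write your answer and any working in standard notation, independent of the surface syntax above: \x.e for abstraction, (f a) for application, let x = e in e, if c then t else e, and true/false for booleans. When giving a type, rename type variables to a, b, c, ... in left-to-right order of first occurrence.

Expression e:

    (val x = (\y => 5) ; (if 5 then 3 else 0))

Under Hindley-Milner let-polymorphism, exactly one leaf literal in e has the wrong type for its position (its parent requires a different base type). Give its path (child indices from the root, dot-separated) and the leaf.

Answer: 1.0 : 5

Working:
\y._ : a -> Int
let x : forall. a -> Int
  unify Int ~ Bool
  FAIL: mismatch Int ~ Bool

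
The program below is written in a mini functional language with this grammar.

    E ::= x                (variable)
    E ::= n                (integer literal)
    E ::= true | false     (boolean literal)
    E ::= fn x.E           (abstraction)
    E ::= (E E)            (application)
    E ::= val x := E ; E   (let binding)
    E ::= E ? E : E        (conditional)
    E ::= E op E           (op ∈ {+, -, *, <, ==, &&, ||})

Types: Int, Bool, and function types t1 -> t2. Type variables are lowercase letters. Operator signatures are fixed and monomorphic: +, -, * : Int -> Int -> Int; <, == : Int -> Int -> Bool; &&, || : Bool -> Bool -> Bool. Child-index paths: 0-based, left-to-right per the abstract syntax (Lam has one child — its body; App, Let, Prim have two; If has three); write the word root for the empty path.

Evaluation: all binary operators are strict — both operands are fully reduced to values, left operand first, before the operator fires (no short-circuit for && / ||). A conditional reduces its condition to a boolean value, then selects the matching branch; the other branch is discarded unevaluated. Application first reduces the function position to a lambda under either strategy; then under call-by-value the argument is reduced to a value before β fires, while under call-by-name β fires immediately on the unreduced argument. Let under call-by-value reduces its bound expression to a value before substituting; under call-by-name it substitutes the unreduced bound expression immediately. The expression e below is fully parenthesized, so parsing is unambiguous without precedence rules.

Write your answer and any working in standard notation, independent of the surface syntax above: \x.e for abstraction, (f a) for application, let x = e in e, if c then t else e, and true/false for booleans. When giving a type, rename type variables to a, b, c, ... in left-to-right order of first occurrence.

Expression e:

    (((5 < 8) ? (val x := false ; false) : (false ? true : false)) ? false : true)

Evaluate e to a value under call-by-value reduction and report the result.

Working:
step 0: (if (if (5 < 8) then (let x = false in false) else (if false then true else false)) then false else true)
step 1: [delta@0.0] (if (if true then (let x = false in false) else (if false then true else false)) then false else true)
step 2: [if@0] (if (let x = false in false) then false else true)
step 3: [let@0] (if false then false else true)
step 4: [if@root] true

Answer: true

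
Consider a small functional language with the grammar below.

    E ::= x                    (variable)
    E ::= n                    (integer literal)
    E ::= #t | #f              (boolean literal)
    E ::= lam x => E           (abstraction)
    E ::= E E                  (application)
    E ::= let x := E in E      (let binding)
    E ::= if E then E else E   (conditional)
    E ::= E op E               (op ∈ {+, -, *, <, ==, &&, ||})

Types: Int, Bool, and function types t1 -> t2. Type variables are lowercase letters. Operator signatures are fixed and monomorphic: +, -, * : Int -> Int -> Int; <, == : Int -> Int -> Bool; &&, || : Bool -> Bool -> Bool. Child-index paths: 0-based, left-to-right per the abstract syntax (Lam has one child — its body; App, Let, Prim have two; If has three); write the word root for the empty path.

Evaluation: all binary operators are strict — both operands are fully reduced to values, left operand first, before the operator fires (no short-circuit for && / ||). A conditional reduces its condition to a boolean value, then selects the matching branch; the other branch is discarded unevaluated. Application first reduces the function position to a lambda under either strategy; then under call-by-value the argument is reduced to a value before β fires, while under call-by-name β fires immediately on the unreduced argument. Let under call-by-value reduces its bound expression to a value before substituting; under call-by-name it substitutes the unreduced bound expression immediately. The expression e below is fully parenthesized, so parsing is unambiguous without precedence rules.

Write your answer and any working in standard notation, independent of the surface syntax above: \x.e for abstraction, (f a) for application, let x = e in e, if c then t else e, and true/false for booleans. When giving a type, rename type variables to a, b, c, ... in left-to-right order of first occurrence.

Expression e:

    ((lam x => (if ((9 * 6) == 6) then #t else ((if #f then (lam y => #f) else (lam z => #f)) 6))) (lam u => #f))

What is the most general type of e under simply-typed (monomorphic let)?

Answer: Bool

Trace:
  unify Int ~ Int
  unify Int ~ Int
  unify Int ~ Int
  unify Int ~ Int
  unify Bool ~ Bool
  unify Bool ~ Bool
\y._ : b -> Bool
\z._ : c -> Bool
  unify b -> Bool ~ c -> Bool
  unify b ~ c
  unify Bool ~ Bool
  unify c -> Bool ~ Int -> d
  unify c ~ Int
  unify Bool ~ d
_ _ : Bool
  unify Bool ~ Bool
\x._ : a -> Bool
\u._ : e -> Bool
  unify a -> Bool ~ (e -> Bool) -> f
  unify a ~ e -> Bool
  unify Bool ~ f
_ _ : Bool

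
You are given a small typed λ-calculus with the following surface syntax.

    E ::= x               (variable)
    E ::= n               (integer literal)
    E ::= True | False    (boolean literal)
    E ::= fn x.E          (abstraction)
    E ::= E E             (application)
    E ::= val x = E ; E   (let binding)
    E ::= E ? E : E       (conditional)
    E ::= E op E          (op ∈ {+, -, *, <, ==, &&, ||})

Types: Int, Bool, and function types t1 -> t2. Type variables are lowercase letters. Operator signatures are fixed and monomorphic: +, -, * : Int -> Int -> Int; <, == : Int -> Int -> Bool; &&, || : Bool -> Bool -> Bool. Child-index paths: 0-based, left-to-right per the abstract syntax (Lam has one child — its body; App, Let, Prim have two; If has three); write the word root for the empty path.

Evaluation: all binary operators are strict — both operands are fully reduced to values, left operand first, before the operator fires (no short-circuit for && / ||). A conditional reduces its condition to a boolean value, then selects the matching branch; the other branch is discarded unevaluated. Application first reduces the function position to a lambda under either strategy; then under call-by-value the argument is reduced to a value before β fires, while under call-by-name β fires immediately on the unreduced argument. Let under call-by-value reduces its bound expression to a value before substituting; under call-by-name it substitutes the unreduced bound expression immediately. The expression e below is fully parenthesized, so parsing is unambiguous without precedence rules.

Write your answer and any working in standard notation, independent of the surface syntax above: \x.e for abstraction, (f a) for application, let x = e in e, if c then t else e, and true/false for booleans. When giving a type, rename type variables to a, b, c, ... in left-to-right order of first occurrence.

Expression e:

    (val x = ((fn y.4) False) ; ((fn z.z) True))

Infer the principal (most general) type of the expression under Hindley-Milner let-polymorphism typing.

Trace:
\y._ : a -> Int
  unify a -> Int ~ Bool -> b
  unify a ~ Bool
  unify Int ~ b
_ _ : Int
let x : Int
z : c
\z._ : c -> c
  unify c -> c ~ Bool -> d
  unify c ~ Bool
  unify Bool ~ d
_ _ : Bool

Answer: Bool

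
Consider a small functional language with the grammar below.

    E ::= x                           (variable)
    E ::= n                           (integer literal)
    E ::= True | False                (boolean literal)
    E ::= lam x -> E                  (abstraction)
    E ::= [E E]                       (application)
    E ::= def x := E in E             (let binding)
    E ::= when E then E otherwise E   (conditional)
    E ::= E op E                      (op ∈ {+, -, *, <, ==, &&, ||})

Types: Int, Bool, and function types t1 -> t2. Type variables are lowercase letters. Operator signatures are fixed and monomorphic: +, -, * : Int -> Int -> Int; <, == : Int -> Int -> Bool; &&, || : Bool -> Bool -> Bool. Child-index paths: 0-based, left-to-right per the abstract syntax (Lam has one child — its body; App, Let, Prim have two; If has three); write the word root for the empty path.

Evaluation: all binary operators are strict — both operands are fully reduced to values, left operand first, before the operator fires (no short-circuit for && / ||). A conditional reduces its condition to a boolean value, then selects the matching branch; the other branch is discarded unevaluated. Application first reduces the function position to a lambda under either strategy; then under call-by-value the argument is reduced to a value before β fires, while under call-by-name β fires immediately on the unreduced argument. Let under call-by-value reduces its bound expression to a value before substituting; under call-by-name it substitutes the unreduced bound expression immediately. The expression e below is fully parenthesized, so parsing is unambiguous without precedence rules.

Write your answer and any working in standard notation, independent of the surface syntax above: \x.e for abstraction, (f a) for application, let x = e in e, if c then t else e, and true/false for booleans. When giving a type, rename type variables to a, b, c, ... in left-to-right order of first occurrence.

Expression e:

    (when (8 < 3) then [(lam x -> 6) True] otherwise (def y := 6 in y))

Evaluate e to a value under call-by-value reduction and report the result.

Derivation:
step 0: (if (8 < 3) then ((\x.6) true) else (let y = 6 in y))
step 1: [delta@0] (if false then ((\x.6) true) else (let y = 6 in y))
step 2: [if@root] (let y = 6 in y)
step 3: [let@root] 6

Answer: 6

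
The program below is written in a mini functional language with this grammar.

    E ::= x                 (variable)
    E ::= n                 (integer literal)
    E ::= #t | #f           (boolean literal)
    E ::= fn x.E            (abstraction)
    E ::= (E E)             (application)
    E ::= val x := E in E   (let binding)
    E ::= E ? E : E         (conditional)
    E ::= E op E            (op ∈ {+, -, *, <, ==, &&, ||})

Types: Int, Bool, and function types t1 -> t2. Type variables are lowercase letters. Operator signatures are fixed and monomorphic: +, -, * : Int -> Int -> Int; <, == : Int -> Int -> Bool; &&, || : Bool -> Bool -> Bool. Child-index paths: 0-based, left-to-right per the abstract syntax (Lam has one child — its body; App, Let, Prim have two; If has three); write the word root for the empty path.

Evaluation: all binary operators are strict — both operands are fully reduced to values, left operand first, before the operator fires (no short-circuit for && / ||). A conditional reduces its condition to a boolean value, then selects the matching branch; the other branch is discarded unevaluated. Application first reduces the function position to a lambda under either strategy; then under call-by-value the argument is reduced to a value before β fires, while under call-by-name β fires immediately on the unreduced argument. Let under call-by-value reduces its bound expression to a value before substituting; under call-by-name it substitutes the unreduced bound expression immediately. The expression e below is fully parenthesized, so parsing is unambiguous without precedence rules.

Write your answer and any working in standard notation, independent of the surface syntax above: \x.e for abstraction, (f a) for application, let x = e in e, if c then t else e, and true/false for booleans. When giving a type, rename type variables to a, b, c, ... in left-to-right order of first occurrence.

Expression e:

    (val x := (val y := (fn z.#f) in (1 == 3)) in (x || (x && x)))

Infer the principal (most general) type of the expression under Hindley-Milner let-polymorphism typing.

Trace:
\z._ : a -> Bool
let y : forall. a -> Bool
  unify Int ~ Int
  unify Int ~ Int
let x : Bool
x : Bool
  unify Bool ~ Bool
x : Bool
  unify Bool ~ Bool
x : Bool
  unify Bool ~ Bool
  unify Bool ~ Bool

Answer: Bool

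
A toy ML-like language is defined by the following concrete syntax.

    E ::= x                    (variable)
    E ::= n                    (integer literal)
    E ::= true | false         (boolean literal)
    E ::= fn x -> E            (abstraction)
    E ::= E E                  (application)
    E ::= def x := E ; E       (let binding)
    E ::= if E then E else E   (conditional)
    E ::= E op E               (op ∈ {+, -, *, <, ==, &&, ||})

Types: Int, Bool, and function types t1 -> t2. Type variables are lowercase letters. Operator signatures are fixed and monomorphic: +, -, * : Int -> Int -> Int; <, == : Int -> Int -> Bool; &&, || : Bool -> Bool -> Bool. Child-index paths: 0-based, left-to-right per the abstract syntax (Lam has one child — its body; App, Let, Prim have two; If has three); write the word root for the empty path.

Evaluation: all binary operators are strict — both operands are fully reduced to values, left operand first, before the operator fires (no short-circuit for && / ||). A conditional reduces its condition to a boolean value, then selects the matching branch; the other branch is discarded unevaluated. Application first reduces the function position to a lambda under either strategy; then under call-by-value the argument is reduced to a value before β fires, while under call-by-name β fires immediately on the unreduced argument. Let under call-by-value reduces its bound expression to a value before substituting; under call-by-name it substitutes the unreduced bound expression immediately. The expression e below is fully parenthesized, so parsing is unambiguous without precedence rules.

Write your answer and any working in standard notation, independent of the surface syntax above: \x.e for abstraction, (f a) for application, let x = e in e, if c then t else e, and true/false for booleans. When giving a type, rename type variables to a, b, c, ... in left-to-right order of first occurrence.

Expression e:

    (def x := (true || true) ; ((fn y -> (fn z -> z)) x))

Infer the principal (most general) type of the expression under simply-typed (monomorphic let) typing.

Answer: a -> a

Trace:
  unify Bool ~ Bool
  unify Bool ~ Bool
let x : Bool
z : b
\z._ : b -> b
\y._ : a -> b -> b
x : Bool
  unify a -> b -> b ~ Bool -> c
  unify a ~ Bool
  unify b -> b ~ c
_ _ : b -> b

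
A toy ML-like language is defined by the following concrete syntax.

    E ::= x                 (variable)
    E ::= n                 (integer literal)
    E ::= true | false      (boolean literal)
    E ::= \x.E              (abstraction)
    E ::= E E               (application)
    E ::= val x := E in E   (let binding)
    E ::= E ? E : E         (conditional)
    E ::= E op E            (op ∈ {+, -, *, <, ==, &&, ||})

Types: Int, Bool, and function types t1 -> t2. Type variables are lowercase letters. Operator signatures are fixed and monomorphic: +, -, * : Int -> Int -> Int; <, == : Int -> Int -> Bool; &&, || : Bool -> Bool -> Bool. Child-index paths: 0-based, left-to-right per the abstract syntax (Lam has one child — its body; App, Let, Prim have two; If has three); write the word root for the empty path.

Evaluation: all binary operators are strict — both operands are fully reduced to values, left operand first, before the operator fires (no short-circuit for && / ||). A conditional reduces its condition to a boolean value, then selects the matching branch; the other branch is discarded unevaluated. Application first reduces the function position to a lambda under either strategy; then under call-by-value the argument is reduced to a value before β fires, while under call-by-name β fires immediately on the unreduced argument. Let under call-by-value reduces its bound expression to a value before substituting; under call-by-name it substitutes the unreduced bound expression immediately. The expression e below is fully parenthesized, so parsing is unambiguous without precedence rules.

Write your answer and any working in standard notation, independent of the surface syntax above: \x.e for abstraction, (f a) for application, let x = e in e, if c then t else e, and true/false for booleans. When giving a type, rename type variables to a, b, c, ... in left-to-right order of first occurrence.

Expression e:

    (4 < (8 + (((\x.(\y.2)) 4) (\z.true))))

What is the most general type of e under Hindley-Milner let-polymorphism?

Answer: Bool

Trace:
  unify Int ~ Int
  unify Int ~ Int
\y._ : b -> Int
\x._ : a -> b -> Int
  unify a -> b -> Int ~ Int -> c
  unify a ~ Int
  unify b -> Int ~ c
_ _ : b -> Int
\z._ : d -> Bool
  unify b -> Int ~ (d -> Bool) -> e
  unify b ~ d -> Bool
  unify Int ~ e
_ _ : Int
  unify Int ~ Int
  unify Int ~ Int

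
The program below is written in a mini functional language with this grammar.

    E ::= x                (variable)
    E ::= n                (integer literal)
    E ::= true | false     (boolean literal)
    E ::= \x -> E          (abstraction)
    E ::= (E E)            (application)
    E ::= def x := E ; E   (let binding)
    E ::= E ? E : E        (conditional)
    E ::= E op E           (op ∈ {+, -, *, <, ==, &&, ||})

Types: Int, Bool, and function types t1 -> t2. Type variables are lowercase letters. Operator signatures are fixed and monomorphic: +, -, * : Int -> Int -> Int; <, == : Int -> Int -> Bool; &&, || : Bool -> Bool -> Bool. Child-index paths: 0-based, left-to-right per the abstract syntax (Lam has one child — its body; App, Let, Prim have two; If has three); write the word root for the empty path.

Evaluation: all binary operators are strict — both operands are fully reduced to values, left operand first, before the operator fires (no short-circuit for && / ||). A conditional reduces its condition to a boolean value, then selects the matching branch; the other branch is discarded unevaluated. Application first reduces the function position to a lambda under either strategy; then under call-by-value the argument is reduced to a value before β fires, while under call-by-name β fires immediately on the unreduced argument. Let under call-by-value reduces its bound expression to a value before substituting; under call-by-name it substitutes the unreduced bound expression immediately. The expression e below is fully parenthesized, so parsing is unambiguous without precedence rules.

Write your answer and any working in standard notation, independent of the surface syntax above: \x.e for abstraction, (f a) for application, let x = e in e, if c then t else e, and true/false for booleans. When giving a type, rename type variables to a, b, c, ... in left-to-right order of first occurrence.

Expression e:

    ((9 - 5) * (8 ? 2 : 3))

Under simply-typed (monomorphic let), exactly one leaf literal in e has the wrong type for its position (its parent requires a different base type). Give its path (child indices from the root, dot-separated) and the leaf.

Answer: 1.0 : 8

Derivation:
  unify Int ~ Int
  unify Int ~ Int
  unify Int ~ Int
  unify Int ~ Bool
  FAIL: mismatch Int ~ Bool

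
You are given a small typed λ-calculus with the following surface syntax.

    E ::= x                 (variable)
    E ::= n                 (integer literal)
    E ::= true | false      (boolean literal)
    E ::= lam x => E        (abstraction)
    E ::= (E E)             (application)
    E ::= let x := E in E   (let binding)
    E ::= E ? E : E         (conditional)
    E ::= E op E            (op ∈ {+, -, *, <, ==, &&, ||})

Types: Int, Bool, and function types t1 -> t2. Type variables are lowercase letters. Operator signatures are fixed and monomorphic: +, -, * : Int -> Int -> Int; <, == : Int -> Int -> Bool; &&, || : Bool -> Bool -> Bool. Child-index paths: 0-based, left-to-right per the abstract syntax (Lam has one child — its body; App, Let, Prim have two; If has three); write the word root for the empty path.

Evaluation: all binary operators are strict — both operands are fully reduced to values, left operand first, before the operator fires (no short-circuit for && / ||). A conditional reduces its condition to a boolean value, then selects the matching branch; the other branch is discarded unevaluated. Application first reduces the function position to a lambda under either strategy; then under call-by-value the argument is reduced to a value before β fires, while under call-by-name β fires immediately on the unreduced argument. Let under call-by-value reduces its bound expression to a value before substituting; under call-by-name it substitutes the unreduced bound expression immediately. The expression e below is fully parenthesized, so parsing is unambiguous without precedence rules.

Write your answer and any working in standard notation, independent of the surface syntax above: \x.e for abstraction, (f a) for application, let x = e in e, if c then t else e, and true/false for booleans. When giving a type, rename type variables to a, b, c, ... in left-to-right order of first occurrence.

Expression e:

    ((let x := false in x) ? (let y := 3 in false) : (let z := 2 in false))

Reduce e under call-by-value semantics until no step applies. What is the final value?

Answer: false

Trace:
step 0: (if (let x = false in x) then (let y = 3 in false) else (let z = 2 in false))
step 1: [let@0] (if false then (let y = 3 in false) else (let z = 2 in false))
step 2: [if@root] (let z = 2 in false)
step 3: [let@root] false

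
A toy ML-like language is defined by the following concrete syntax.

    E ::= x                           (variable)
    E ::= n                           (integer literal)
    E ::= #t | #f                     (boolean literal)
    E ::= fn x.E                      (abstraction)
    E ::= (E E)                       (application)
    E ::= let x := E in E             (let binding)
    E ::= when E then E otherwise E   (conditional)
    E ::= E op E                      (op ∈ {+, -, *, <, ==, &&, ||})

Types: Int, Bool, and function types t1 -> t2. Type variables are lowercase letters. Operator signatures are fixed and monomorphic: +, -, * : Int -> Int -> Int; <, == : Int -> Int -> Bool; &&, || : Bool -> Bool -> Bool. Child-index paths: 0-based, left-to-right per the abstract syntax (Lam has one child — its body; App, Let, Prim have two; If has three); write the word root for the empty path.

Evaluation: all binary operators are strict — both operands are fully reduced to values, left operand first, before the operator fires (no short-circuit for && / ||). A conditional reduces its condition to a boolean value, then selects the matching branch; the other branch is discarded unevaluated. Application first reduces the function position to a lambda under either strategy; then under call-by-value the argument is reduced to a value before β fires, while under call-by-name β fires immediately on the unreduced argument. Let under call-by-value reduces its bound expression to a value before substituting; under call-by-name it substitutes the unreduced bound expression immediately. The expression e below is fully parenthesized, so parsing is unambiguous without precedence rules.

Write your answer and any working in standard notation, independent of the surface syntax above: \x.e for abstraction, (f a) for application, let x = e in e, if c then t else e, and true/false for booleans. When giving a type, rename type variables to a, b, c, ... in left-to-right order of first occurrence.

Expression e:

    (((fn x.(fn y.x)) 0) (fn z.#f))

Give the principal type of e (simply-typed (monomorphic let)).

Working:
x : a
\y._ : b -> a
\x._ : a -> b -> a
  unify a -> b -> a ~ Int -> c
  unify a ~ Int
  unify b -> Int ~ c
_ _ : b -> Int
\z._ : d -> Bool
  unify b -> Int ~ (d -> Bool) -> e
  unify b ~ d -> Bool
  unify Int ~ e
_ _ : Int

Answer: Int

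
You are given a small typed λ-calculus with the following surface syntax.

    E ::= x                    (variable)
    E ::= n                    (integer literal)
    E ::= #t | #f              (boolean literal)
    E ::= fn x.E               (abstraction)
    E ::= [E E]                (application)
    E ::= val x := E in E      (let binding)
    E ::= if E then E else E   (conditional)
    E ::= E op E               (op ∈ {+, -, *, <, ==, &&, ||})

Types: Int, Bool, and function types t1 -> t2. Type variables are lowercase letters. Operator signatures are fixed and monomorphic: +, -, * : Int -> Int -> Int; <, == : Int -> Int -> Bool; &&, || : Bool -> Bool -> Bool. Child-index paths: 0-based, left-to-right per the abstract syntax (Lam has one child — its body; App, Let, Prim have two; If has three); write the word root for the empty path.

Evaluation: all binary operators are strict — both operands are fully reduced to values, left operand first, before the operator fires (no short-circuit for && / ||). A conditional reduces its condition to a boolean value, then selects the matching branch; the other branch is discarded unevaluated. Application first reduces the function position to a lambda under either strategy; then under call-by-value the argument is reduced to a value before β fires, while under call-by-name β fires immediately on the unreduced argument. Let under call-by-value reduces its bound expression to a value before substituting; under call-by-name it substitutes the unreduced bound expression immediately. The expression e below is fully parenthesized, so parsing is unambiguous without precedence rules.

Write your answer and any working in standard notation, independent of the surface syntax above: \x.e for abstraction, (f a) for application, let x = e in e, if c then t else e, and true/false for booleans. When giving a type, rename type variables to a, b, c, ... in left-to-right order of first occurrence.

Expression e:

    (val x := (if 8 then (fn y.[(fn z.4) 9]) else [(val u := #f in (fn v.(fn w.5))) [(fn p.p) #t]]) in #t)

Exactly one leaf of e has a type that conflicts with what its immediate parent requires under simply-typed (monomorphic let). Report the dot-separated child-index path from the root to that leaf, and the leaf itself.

Answer: 0.0 : 8

Derivation:
  unify Int ~ Bool
  FAIL: mismatch Int ~ Bool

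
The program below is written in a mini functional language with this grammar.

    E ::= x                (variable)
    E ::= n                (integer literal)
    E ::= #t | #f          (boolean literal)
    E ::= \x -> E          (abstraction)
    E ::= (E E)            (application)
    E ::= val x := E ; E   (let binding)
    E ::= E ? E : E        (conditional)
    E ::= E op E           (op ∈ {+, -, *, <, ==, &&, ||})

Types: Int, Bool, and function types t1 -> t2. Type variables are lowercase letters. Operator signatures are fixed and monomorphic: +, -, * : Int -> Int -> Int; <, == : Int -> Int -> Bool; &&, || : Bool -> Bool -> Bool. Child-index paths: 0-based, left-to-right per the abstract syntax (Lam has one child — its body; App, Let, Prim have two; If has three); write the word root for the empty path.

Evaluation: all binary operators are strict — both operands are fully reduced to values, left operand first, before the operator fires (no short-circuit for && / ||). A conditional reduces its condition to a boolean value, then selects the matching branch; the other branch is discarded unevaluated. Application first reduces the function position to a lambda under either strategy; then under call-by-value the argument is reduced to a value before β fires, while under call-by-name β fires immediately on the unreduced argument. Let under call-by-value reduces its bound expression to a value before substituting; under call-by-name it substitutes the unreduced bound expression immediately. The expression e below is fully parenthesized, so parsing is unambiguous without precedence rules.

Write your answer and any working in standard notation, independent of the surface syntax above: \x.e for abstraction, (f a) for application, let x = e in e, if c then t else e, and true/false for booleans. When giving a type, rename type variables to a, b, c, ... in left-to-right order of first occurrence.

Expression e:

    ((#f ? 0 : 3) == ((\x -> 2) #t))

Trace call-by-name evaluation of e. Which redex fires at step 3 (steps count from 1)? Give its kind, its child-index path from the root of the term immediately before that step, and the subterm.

Working:
step 0: ((if false then 0 else 3) == ((\x.2) true))
step 1: [if@0] (3 == ((\x.2) true))
step 2: [beta@1] (3 == 2)
step 3: [delta@root] false

Answer: delta at root : (3 == 2)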